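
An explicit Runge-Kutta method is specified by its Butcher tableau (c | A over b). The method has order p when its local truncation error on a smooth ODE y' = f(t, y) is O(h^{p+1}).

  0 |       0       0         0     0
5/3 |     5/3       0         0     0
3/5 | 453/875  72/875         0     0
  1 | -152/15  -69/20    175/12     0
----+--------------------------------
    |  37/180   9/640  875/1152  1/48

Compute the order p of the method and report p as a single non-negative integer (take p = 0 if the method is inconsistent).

4

b = (37/180, 9/640, 875/1152, 1/48)
c = (0, 5/3, 3/5, 1)
Ac = (0, 0, 24/175, 3)
Σ b_i: 37/180·1 + 9/640·1 + 875/1152·1 + 1/48·1 = 1 ✓
b·c: 9/640·5/3 + 875/1152·3/5 + 1/48·1 = 1/2 ✓
b·c²: 9/640·25/9 + 875/1152·9/25 + 1/48·1 = 1/3 ✓
b·Ac: 875/1152·24/175 + 1/48·3 = 1/6 ✓
b·c³: 9/640·125/27 + 875/1152·27/125 + 1/48·1 = 1/4 ✓
b·(c∘Ac): 875/1152·72/875 + 1/48·3 = 1/8 ✓
b·Ac²: 875/1152·8/35 + 1/48·(-13/3) = 1/12 ✓
b·A²c: 1/48·2 = 1/24 ✓; 4 stages ⇒ order 4.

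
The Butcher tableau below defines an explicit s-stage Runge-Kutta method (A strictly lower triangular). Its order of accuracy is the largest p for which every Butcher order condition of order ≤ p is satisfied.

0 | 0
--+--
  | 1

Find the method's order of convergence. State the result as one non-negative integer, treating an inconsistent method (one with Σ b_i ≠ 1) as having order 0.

b = (1)
c = (0)
Σ b_i: 1·1 = 1 ✓; 1 stage ⇒ order 1.

1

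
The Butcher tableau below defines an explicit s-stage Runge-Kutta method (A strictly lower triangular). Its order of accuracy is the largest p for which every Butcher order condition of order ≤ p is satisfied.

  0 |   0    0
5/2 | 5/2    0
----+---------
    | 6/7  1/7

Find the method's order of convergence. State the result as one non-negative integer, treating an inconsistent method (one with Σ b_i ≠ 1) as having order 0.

b = (6/7, 1/7)
c = (0, 5/2)
Σ b_i: 6/7·1 + 1/7·1 = 1 ✓
b·c: 1/7·5/2 = 5/14 ≠ 1/2 ⇒ order 1.

1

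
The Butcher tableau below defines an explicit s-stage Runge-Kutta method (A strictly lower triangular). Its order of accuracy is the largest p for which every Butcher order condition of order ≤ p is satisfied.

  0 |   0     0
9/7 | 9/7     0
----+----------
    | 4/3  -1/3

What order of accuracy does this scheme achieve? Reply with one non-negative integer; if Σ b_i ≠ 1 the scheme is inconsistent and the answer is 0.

b = (4/3, -1/3)
c = (0, 9/7)
Σ b_i: 4/3·1 + (-1/3)·1 = 1 ✓
b·c: (-1/3)·9/7 = -3/7 ≠ 1/2 ⇒ order 1.

1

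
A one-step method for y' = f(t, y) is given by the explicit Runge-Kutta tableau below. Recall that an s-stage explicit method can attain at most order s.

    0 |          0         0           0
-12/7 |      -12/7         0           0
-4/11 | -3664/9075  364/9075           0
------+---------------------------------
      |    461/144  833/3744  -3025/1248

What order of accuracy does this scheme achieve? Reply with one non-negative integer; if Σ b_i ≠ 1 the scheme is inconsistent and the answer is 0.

b = (461/144, 833/3744, -3025/1248)
c = (0, -12/7, -4/11)
Ac = (0, 0, -208/3025)
Σ b_i: 461/144·1 + 833/3744·1 + (-3025/1248)·1 = 1 ✓
b·c: 833/3744·(-12/7) + (-3025/1248)·(-4/11) = 1/2 ✓
b·c²: 833/3744·144/49 + (-3025/1248)·16/121 = 1/3 ✓
b·Ac: (-3025/1248)·(-208/3025) = 1/6 ✓; 3 stages ⇒ order 3.

3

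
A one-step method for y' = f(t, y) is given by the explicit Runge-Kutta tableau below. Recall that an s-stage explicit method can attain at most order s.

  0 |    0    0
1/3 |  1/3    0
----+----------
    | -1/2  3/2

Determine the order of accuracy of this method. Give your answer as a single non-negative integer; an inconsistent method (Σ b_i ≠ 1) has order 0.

b = (-1/2, 3/2)
c = (0, 1/3)
Σ b_i: (-1/2)·1 + 3/2·1 = 1 ✓
b·c: 3/2·1/3 = 1/2 ✓; 2 stages ⇒ order 2.

2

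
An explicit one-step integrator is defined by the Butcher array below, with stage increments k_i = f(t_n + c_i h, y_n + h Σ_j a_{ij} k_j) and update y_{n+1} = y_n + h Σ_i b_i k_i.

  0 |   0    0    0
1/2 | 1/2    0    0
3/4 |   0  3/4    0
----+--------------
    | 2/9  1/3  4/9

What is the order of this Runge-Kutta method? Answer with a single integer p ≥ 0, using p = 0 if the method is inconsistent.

3

b = (2/9, 1/3, 4/9)
c = (0, 1/2, 3/4)
Ac = (0, 0, 3/8)
Σ b_i: 2/9·1 + 1/3·1 + 4/9·1 = 1 ✓
b·c: 1/3·1/2 + 4/9·3/4 = 1/2 ✓
b·c²: 1/3·1/4 + 4/9·9/16 = 1/3 ✓
b·Ac: 4/9·3/8 = 1/6 ✓; 3 stages ⇒ order 3.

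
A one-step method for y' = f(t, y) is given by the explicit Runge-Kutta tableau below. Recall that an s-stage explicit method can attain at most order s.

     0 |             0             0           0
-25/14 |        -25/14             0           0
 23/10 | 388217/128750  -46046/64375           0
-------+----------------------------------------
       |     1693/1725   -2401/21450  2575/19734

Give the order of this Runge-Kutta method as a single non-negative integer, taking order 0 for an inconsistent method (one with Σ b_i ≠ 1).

3

b = (1693/1725, -2401/21450, 2575/19734)
c = (0, -25/14, 23/10)
Ac = (0, 0, 3289/2575)
Σ b_i: 1693/1725·1 + (-2401/21450)·1 + 2575/19734·1 = 1 ✓
b·c: (-2401/21450)·(-25/14) + 2575/19734·23/10 = 1/2 ✓
b·c²: (-2401/21450)·625/196 + 2575/19734·529/100 = 1/3 ✓
b·Ac: 2575/19734·3289/2575 = 1/6 ✓; 3 stages ⇒ order 3.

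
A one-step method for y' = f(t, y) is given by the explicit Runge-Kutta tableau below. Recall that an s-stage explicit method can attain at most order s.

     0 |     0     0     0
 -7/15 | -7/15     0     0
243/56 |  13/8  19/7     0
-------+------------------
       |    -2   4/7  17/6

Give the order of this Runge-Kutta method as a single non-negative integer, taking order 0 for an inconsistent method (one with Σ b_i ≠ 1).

0

b = (-2, 4/7, 17/6)
c = (0, -7/15, 243/56)
Ac = (0, 0, -19/15)
Σ b_i: (-2)·1 + 4/7·1 + 17/6·1 = 59/42 ≠ 1 ⇒ order 0.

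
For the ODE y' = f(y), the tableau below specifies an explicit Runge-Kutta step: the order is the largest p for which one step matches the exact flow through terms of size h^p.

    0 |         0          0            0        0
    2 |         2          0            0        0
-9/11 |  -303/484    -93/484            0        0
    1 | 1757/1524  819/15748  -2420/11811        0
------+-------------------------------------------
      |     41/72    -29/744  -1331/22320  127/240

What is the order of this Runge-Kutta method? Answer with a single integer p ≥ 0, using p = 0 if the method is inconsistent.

4

b = (41/72, -29/744, -1331/22320, 127/240)
c = (0, 2, -9/11, 1)
Ac = (0, 0, -93/242, 69/254)
Σ b_i: 41/72·1 + (-29/744)·1 + (-1331/22320)·1 + 127/240·1 = 1 ✓
b·c: (-29/744)·2 + (-1331/22320)·(-9/11) + 127/240·1 = 1/2 ✓
b·c²: (-29/744)·4 + (-1331/22320)·81/121 + 127/240·1 = 1/3 ✓
b·Ac: (-1331/22320)·(-93/242) + 127/240·69/254 = 1/6 ✓
b·c³: (-29/744)·8 + (-1331/22320)·(-729/1331) + 127/240·1 = 1/4 ✓
b·(c∘Ac): (-1331/22320)·837/2662 + 127/240·69/254 = 1/8 ✓
b·Ac²: (-1331/22320)·(-93/121) + 127/240·9/127 = 1/12 ✓
b·A²c: 127/240·10/127 = 1/24 ✓; 4 stages ⇒ order 4.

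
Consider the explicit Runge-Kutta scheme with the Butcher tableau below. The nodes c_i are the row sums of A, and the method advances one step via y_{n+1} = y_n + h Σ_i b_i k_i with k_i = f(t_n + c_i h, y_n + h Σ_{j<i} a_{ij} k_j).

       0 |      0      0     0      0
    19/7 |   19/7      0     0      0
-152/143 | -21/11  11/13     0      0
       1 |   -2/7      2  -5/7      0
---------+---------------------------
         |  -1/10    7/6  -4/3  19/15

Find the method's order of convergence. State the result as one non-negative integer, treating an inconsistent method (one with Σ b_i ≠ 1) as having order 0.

b = (-1/10, 7/6, -4/3, 19/15)
c = (0, 19/7, -152/143, 1)
Ac = (0, 0, 209/91, 6194/1001)
Σ b_i: (-1/10)·1 + 7/6·1 + (-4/3)·1 + 19/15·1 = 1 ✓
b·c: 7/6·19/7 + (-4/3)·(-152/143) + 19/15·1 = 25099/4290 ≠ 1/2 ⇒ order 1.

1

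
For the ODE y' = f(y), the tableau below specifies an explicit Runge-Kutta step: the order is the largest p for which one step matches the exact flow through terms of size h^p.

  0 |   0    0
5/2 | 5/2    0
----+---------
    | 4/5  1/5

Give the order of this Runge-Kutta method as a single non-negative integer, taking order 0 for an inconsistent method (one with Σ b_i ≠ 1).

b = (4/5, 1/5)
c = (0, 5/2)
Σ b_i: 4/5·1 + 1/5·1 = 1 ✓
b·c: 1/5·5/2 = 1/2 ✓; 2 stages ⇒ order 2.

2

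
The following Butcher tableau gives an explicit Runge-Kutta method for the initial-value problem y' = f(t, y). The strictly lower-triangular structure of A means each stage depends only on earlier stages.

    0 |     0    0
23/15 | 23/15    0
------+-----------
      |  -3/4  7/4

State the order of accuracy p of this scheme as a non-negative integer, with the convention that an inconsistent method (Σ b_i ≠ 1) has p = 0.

b = (-3/4, 7/4)
c = (0, 23/15)
Σ b_i: (-3/4)·1 + 7/4·1 = 1 ✓
b·c: 7/4·23/15 = 161/60 ≠ 1/2 ⇒ order 1.

1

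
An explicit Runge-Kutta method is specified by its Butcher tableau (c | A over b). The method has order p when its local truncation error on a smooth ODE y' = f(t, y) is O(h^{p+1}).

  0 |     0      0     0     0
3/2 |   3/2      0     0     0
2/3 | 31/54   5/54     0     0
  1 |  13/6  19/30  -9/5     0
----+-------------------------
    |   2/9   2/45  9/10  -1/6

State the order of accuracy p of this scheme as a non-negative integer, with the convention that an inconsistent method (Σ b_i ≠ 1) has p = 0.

b = (2/9, 2/45, 9/10, -1/6)
c = (0, 3/2, 2/3, 1)
Ac = (0, 0, 5/36, -1/4)
Σ b_i: 2/9·1 + 2/45·1 + 9/10·1 + (-1/6)·1 = 1 ✓
b·c: 2/45·3/2 + 9/10·2/3 + (-1/6)·1 = 1/2 ✓
b·c²: 2/45·9/4 + 9/10·4/9 + (-1/6)·1 = 1/3 ✓
b·Ac: 9/10·5/36 + (-1/6)·(-1/4) = 1/6 ✓
b·c³: 2/45·27/8 + 9/10·8/27 + (-1/6)·1 = 1/4 ✓
b·(c∘Ac): 9/10·5/54 + (-1/6)·(-1/4) = 1/8 ✓
b·Ac²: 9/10·5/24 + (-1/6)·5/8 = 1/12 ✓
b·A²c: (-1/6)·(-1/4) = 1/24 ✓; 4 stages ⇒ order 4.

4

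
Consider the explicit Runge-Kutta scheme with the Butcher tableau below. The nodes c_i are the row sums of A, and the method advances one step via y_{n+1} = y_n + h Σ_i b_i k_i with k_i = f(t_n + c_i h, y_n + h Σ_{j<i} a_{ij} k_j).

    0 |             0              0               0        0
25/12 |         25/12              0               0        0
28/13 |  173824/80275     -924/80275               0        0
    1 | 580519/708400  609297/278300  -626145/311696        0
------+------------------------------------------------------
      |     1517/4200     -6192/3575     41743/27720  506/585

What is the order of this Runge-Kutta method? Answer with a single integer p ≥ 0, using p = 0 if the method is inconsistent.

4

b = (1517/4200, -6192/3575, 41743/27720, 506/585)
c = (0, 25/12, 28/13, 1)
Ac = (0, 0, -77/3211, 949/4048)
Σ b_i: 1517/4200·1 + (-6192/3575)·1 + 41743/27720·1 + 506/585·1 = 1 ✓
b·c: (-6192/3575)·25/12 + 41743/27720·28/13 + 506/585·1 = 1/2 ✓
b·c²: (-6192/3575)·625/144 + 41743/27720·784/169 + 506/585·1 = 1/3 ✓
b·Ac: 41743/27720·(-77/3211) + 506/585·949/4048 = 1/6 ✓
b·c³: (-6192/3575)·15625/1728 + 41743/27720·21952/2197 + 506/585·1 = 1/4 ✓
b·(c∘Ac): 41743/27720·(-2156/41743) + 506/585·949/4048 = 1/8 ✓
b·Ac²: 41743/27720·(-1925/38532) + 506/585·8905/48576 = 1/12 ✓
b·A²c: 506/585·195/4048 = 1/24 ✓; 4 stages ⇒ order 4.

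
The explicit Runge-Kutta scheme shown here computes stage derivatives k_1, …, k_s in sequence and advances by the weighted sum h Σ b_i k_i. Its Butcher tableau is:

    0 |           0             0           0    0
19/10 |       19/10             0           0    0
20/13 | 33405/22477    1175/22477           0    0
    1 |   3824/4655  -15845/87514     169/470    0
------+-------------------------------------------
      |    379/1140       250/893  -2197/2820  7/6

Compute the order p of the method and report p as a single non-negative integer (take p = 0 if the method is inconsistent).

4

b = (379/1140, 250/893, -2197/2820, 7/6)
c = (0, 19/10, 20/13, 1)
Ac = (0, 0, 235/2366, 41/196)
Σ b_i: 379/1140·1 + 250/893·1 + (-2197/2820)·1 + 7/6·1 = 1 ✓
b·c: 250/893·19/10 + (-2197/2820)·20/13 + 7/6·1 = 1/2 ✓
b·c²: 250/893·361/100 + (-2197/2820)·400/169 + 7/6·1 = 1/3 ✓
b·Ac: (-2197/2820)·235/2366 + 7/6·41/196 = 1/6 ✓
b·c³: 250/893·6859/1000 + (-2197/2820)·8000/2197 + 7/6·1 = 1/4 ✓
b·(c∘Ac): (-2197/2820)·2350/15379 + 7/6·41/196 = 1/8 ✓
b·Ac²: (-2197/2820)·893/4732 + 7/6·387/1960 = 1/12 ✓
b·A²c: 7/6·1/28 = 1/24 ✓; 4 stages ⇒ order 4.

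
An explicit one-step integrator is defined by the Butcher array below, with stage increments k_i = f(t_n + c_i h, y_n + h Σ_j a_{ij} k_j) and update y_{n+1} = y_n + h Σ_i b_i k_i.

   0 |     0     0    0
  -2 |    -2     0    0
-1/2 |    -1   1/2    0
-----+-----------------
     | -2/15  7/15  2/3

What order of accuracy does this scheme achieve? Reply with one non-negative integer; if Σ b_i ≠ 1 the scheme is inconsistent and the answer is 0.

b = (-2/15, 7/15, 2/3)
c = (0, -2, -1/2)
Ac = (0, 0, -1)
Σ b_i: (-2/15)·1 + 7/15·1 + 2/3·1 = 1 ✓
b·c: 7/15·(-2) + 2/3·(-1/2) = -19/15 ≠ 1/2 ⇒ order 1.

1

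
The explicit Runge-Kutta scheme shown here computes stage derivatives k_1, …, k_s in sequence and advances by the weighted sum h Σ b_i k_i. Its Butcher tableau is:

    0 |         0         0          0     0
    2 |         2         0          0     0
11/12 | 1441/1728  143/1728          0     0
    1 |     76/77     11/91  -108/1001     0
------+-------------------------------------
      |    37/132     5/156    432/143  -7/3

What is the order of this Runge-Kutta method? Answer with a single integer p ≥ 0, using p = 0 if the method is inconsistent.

4

b = (37/132, 5/156, 432/143, -7/3)
c = (0, 2, 11/12, 1)
Ac = (0, 0, 143/864, 1/7)
Σ b_i: 37/132·1 + 5/156·1 + 432/143·1 + (-7/3)·1 = 1 ✓
b·c: 5/156·2 + 432/143·11/12 + (-7/3)·1 = 1/2 ✓
b·c²: 5/156·4 + 432/143·121/144 + (-7/3)·1 = 1/3 ✓
b·Ac: 432/143·143/864 + (-7/3)·1/7 = 1/6 ✓
b·c³: 5/156·8 + 432/143·1331/1728 + (-7/3)·1 = 1/4 ✓
b·(c∘Ac): 432/143·1573/10368 + (-7/3)·1/7 = 1/8 ✓
b·Ac²: 432/143·143/432 + (-7/3)·11/28 = 1/12 ✓
b·A²c: (-7/3)·(-1/56) = 1/24 ✓; 4 stages ⇒ order 4.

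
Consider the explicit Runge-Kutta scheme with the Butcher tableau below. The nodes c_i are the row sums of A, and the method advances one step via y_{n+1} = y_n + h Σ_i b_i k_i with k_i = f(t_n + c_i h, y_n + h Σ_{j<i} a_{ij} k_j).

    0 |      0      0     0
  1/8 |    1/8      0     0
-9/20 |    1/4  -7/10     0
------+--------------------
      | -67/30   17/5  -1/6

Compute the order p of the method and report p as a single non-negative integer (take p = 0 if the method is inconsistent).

b = (-67/30, 17/5, -1/6)
c = (0, 1/8, -9/20)
Ac = (0, 0, -7/80)
Σ b_i: (-67/30)·1 + 17/5·1 + (-1/6)·1 = 1 ✓
b·c: 17/5·1/8 + (-1/6)·(-9/20) = 1/2 ✓
b·c²: 17/5·1/64 + (-1/6)·81/400 = 31/1600 ≠ 1/3 ⇒ order 2.
b·Ac: (-1/6)·(-7/80) = 7/480 ≠ 1/6

2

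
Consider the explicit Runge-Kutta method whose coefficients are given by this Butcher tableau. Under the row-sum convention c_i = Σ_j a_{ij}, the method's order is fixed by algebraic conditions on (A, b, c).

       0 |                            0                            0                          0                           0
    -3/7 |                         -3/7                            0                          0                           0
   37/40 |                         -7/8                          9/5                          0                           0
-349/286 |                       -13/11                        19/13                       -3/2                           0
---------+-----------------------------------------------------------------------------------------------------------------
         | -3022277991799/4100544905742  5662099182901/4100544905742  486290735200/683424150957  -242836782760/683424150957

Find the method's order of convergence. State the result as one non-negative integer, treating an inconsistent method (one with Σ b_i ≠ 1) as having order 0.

b = (-3022277991799/4100544905742, 5662099182901/4100544905742, 486290735200/683424150957, -242836782760/683424150957)
c = (0, -3/7, 37/40, -349/286)
Ac = (0, 0, -27/35, -14661/7280)
Σ b_i: (-3022277991799/4100544905742)·1 + 5662099182901/4100544905742·1 + 486290735200/683424150957·1 + (-242836782760/683424150957)·1 = 1 ✓
b·c: 5662099182901/4100544905742·(-3/7) + 486290735200/683424150957·37/40 + (-242836782760/683424150957)·(-349/286) = 1/2 ✓
b·c²: 5662099182901/4100544905742·9/49 + 486290735200/683424150957·1369/1600 + (-242836782760/683424150957)·121801/81796 = 1/3 ✓
b·Ac: 486290735200/683424150957·(-27/35) + (-242836782760/683424150957)·(-14661/7280) = 1/6 ✓
b·c³: 5662099182901/4100544905742·(-27/343) + 486290735200/683424150957·50653/64000 + (-242836782760/683424150957)·(-42508549/23393656) = 4631397741143099/4209892769895120 ≠ 1/4 ⇒ order 3.
b·(c∘Ac): 486290735200/683424150957·(-999/1400) + (-242836782760/683424150957)·5116689/2082080 = -139818064055/101248022364 ≠ 1/8
b·Ac²: 486290735200/683424150957·81/245 + (-242836782760/683424150957)·(-2068959/2038400) = 76020183103327/127572508178640 ≠ 1/12
b·A²c: (-242836782760/683424150957)·81/70 = -24283678276/59061346379 ≠ 1/24

3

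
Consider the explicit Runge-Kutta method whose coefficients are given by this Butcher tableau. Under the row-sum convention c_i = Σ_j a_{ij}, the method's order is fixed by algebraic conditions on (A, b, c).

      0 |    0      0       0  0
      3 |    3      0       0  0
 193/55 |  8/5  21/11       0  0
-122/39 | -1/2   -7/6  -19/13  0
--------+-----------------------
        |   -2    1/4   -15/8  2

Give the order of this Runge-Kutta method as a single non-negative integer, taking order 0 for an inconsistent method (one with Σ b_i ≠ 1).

0

b = (-2, 1/4, -15/8, 2)
c = (0, 3, 193/55, -122/39)
Ac = (0, 0, 63/11, -12339/1430)
Σ b_i: (-2)·1 + 1/4·1 + (-15/8)·1 + 2·1 = -13/8 ≠ 1 ⇒ order 0.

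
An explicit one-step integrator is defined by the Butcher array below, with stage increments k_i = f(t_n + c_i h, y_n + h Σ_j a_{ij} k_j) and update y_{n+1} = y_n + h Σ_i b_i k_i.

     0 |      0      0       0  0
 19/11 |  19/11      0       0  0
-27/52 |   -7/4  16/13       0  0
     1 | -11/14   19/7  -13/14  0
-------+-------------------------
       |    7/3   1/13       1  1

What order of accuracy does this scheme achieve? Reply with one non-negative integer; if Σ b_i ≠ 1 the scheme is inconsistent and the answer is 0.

0

b = (7/3, 1/13, 1, 1)
c = (0, 19/11, -27/52, 1)
Ac = (0, 0, 304/143, 455/88)
Σ b_i: 7/3·1 + 1/13·1 + 1·1 + 1·1 = 172/39 ≠ 1 ⇒ order 0.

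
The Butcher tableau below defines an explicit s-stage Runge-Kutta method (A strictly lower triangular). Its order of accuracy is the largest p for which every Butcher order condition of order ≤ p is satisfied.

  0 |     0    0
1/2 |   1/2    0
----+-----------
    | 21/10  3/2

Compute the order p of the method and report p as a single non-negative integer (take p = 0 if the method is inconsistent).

b = (21/10, 3/2)
c = (0, 1/2)
Σ b_i: 21/10·1 + 3/2·1 = 18/5 ≠ 1 ⇒ order 0.

0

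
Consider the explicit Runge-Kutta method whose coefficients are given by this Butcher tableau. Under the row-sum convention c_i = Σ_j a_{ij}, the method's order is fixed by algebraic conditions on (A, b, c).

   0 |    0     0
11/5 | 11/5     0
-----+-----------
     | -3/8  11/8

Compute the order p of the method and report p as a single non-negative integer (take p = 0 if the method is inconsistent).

1

b = (-3/8, 11/8)
c = (0, 11/5)
Σ b_i: (-3/8)·1 + 11/8·1 = 1 ✓
b·c: 11/8·11/5 = 121/40 ≠ 1/2 ⇒ order 1.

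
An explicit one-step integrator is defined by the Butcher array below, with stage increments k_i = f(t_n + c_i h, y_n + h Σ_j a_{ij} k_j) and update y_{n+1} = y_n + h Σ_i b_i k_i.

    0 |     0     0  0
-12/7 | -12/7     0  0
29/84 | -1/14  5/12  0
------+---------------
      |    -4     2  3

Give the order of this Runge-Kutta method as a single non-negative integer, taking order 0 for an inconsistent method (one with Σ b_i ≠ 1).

b = (-4, 2, 3)
c = (0, -12/7, 29/84)
Ac = (0, 0, -5/7)
Σ b_i: (-4)·1 + 2·1 + 3·1 = 1 ✓
b·c: 2·(-12/7) + 3·29/84 = -67/28 ≠ 1/2 ⇒ order 1.

1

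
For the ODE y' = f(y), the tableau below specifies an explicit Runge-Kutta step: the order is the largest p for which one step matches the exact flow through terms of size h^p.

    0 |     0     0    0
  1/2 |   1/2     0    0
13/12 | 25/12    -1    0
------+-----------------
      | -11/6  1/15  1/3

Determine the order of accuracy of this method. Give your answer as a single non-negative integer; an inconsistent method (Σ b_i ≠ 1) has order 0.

0

b = (-11/6, 1/15, 1/3)
c = (0, 1/2, 13/12)
Ac = (0, 0, -1/2)
Σ b_i: (-11/6)·1 + 1/15·1 + 1/3·1 = -43/30 ≠ 1 ⇒ order 0.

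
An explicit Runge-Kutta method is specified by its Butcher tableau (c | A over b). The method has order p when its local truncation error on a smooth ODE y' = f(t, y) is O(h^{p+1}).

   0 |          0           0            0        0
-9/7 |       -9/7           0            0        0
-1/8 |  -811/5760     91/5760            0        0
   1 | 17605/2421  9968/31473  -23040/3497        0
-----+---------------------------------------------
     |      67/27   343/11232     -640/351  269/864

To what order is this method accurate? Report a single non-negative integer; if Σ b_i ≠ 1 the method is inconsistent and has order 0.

4

b = (67/27, 343/11232, -640/351, 269/864)
c = (0, -9/7, -1/8, 1)
Ac = (0, 0, -13/640, 112/269)
Σ b_i: 67/27·1 + 343/11232·1 + (-640/351)·1 + 269/864·1 = 1 ✓
b·c: 343/11232·(-9/7) + (-640/351)·(-1/8) + 269/864·1 = 1/2 ✓
b·c²: 343/11232·81/49 + (-640/351)·1/64 + 269/864·1 = 1/3 ✓
b·Ac: (-640/351)·(-13/640) + 269/864·112/269 = 1/6 ✓
b·c³: 343/11232·(-729/343) + (-640/351)·(-1/512) + 269/864·1 = 1/4 ✓
b·(c∘Ac): (-640/351)·13/5120 + 269/864·112/269 = 1/8 ✓
b·Ac²: (-640/351)·117/4480 + 269/864·792/1883 = 1/12 ✓
b·A²c: 269/864·36/269 = 1/24 ✓; 4 stages ⇒ order 4.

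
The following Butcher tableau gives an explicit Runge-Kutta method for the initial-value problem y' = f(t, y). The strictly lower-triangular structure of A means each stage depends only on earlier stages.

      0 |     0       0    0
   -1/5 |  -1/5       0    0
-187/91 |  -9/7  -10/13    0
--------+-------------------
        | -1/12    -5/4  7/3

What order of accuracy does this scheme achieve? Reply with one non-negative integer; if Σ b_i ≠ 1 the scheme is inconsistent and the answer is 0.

b = (-1/12, -5/4, 7/3)
c = (0, -1/5, -187/91)
Ac = (0, 0, 2/13)
Σ b_i: (-1/12)·1 + (-5/4)·1 + 7/3·1 = 1 ✓
b·c: (-5/4)·(-1/5) + 7/3·(-187/91) = -709/156 ≠ 1/2 ⇒ order 1.

1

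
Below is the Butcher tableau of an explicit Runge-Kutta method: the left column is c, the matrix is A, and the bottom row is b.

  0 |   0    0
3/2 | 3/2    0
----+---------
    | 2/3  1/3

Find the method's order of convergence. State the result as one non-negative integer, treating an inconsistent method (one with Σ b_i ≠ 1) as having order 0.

b = (2/3, 1/3)
c = (0, 3/2)
Σ b_i: 2/3·1 + 1/3·1 = 1 ✓
b·c: 1/3·3/2 = 1/2 ✓; 2 stages ⇒ order 2.

2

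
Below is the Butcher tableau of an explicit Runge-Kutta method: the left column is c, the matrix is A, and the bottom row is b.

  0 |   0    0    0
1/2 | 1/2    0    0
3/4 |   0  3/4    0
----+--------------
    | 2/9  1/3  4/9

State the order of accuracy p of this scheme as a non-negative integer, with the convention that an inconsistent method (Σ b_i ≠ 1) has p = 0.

3

b = (2/9, 1/3, 4/9)
c = (0, 1/2, 3/4)
Ac = (0, 0, 3/8)
Σ b_i: 2/9·1 + 1/3·1 + 4/9·1 = 1 ✓
b·c: 1/3·1/2 + 4/9·3/4 = 1/2 ✓
b·c²: 1/3·1/4 + 4/9·9/16 = 1/3 ✓
b·Ac: 4/9·3/8 = 1/6 ✓; 3 stages ⇒ order 3.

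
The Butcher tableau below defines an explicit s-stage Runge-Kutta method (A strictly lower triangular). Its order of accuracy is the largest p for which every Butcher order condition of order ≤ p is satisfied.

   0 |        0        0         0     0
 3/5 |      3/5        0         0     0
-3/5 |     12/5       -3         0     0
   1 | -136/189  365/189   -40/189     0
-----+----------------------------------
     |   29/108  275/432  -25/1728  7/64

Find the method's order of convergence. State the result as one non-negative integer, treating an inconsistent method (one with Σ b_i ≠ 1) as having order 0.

b = (29/108, 275/432, -25/1728, 7/64)
c = (0, 3/5, -3/5, 1)
Ac = (0, 0, -9/5, 9/7)
Σ b_i: 29/108·1 + 275/432·1 + (-25/1728)·1 + 7/64·1 = 1 ✓
b·c: 275/432·3/5 + (-25/1728)·(-3/5) + 7/64·1 = 1/2 ✓
b·c²: 275/432·9/25 + (-25/1728)·9/25 + 7/64·1 = 1/3 ✓
b·Ac: (-25/1728)·(-9/5) + 7/64·9/7 = 1/6 ✓
b·c³: 275/432·27/125 + (-25/1728)·(-27/125) + 7/64·1 = 1/4 ✓
b·(c∘Ac): (-25/1728)·27/25 + 7/64·9/7 = 1/8 ✓
b·Ac²: (-25/1728)·(-27/25) + 7/64·13/21 = 1/12 ✓
b·A²c: 7/64·8/21 = 1/24 ✓; 4 stages ⇒ order 4.

4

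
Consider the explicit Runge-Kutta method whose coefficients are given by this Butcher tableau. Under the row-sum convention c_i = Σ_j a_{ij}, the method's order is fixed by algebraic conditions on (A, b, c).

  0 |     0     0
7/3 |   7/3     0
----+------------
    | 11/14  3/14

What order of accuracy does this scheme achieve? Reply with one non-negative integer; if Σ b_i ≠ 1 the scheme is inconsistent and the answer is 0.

2

b = (11/14, 3/14)
c = (0, 7/3)
Σ b_i: 11/14·1 + 3/14·1 = 1 ✓
b·c: 3/14·7/3 = 1/2 ✓; 2 stages ⇒ order 2.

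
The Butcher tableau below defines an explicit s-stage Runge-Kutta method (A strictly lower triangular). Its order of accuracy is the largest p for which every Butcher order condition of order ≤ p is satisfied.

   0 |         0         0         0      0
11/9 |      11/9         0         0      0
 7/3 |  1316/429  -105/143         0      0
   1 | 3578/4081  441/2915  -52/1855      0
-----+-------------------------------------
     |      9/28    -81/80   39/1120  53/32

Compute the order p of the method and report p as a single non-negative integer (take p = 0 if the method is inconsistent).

4

b = (9/28, -81/80, 39/1120, 53/32)
c = (0, 11/9, 7/3, 1)
Ac = (0, 0, -35/39, 19/159)
Σ b_i: 9/28·1 + (-81/80)·1 + 39/1120·1 + 53/32·1 = 1 ✓
b·c: (-81/80)·11/9 + 39/1120·7/3 + 53/32·1 = 1/2 ✓
b·c²: (-81/80)·121/81 + 39/1120·49/9 + 53/32·1 = 1/3 ✓
b·Ac: 39/1120·(-35/39) + 53/32·19/159 = 1/6 ✓
b·c³: (-81/80)·1331/729 + 39/1120·343/27 + 53/32·1 = 1/4 ✓
b·(c∘Ac): 39/1120·(-245/117) + 53/32·19/159 = 1/8 ✓
b·Ac²: 39/1120·(-385/351) + 53/32·35/477 = 1/12 ✓
b·A²c: 53/32·4/159 = 1/24 ✓; 4 stages ⇒ order 4.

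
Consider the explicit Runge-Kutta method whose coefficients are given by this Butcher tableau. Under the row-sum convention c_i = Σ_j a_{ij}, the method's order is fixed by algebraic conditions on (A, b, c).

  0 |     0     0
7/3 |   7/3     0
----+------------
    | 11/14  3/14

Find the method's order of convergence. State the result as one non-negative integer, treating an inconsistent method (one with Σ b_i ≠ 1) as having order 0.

2

b = (11/14, 3/14)
c = (0, 7/3)
Σ b_i: 11/14·1 + 3/14·1 = 1 ✓
b·c: 3/14·7/3 = 1/2 ✓; 2 stages ⇒ order 2.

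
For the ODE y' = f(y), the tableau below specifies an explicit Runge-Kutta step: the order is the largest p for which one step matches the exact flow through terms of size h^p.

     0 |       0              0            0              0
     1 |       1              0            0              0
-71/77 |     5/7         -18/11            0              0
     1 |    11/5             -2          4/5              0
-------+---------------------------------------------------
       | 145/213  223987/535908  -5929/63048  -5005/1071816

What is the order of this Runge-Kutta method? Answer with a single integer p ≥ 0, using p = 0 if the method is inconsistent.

3

b = (145/213, 223987/535908, -5929/63048, -5005/1071816)
c = (0, 1, -71/77, 1)
Ac = (0, 0, -18/11, -1054/385)
Σ b_i: 145/213·1 + 223987/535908·1 + (-5929/63048)·1 + (-5005/1071816)·1 = 1 ✓
b·c: 223987/535908·1 + (-5929/63048)·(-71/77) + (-5005/1071816)·1 = 1/2 ✓
b·c²: 223987/535908·1 + (-5929/63048)·5041/5929 + (-5005/1071816)·1 = 1/3 ✓
b·Ac: (-5929/63048)·(-18/11) + (-5005/1071816)·(-1054/385) = 1/6 ✓
b·c³: 223987/535908·1 + (-5929/63048)·(-357911/456533) + (-5005/1071816)·1 = 75/154 ≠ 1/4 ⇒ order 3.
b·(c∘Ac): (-5929/63048)·1278/847 + (-5005/1071816)·(-1054/385) = -55/426 ≠ 1/8
b·Ac²: (-5929/63048)·(-18/11) + (-5005/1071816)·(-39126/29645) = 419/2618 ≠ 1/12
b·A²c: (-5005/1071816)·(-72/55) = 273/44659 ≠ 1/24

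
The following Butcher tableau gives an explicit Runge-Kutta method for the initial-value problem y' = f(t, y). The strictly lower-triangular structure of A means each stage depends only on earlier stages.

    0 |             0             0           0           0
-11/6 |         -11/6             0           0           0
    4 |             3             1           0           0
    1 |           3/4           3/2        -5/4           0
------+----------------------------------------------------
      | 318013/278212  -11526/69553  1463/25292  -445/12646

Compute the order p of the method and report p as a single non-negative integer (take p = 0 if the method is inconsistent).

3

b = (318013/278212, -11526/69553, 1463/25292, -445/12646)
c = (0, -11/6, 4, 1)
Ac = (0, 0, -11/6, -31/4)
Σ b_i: 318013/278212·1 + (-11526/69553)·1 + 1463/25292·1 + (-445/12646)·1 = 1 ✓
b·c: (-11526/69553)·(-11/6) + 1463/25292·4 + (-445/12646)·1 = 1/2 ✓
b·c²: (-11526/69553)·121/36 + 1463/25292·16 + (-445/12646)·1 = 1/3 ✓
b·Ac: 1463/25292·(-11/6) + (-445/12646)·(-31/4) = 1/6 ✓
b·c³: (-11526/69553)·(-1331/216) + 1463/25292·64 + (-445/12646)·1 = 1067119/227628 ≠ 1/4 ⇒ order 3.
b·(c∘Ac): 1463/25292·(-22/3) + (-445/12646)·(-31/4) = -22987/151752 ≠ 1/8
b·Ac²: 1463/25292·121/36 + (-445/12646)·(-359/24) = 41018/56907 ≠ 1/12
b·A²c: (-445/12646)·55/24 = -24475/303504 ≠ 1/24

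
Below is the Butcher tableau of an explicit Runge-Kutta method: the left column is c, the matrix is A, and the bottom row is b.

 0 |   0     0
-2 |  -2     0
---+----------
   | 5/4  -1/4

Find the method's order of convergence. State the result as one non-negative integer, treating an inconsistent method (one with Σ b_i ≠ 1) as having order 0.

b = (5/4, -1/4)
c = (0, -2)
Σ b_i: 5/4·1 + (-1/4)·1 = 1 ✓
b·c: (-1/4)·(-2) = 1/2 ✓; 2 stages ⇒ order 2.

2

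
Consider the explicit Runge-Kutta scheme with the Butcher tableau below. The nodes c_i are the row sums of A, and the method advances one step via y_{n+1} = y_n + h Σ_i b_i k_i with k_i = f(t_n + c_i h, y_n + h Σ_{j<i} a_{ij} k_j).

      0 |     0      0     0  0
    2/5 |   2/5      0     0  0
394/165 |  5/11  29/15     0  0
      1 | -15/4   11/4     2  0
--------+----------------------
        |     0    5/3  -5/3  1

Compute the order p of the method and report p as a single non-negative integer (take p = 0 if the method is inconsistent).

b = (0, 5/3, -5/3, 1)
c = (0, 2/5, 394/165, 1)
Ac = (0, 0, 58/75, 1939/330)
Σ b_i: 5/3·1 + (-5/3)·1 + 1·1 = 1 ✓
b·c: 5/3·2/5 + (-5/3)·394/165 + 1·1 = -229/99 ≠ 1/2 ⇒ order 1.

1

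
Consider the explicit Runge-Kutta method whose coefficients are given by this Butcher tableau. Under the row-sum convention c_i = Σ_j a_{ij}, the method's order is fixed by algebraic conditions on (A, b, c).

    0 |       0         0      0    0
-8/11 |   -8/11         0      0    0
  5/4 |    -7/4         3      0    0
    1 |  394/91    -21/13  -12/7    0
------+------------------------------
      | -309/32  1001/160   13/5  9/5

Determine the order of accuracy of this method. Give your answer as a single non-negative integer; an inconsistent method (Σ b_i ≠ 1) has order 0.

2

b = (-309/32, 1001/160, 13/5, 9/5)
c = (0, -8/11, 5/4, 1)
Ac = (0, 0, -24/11, -969/1001)
Σ b_i: (-309/32)·1 + 1001/160·1 + 13/5·1 + 9/5·1 = 1 ✓
b·c: 1001/160·(-8/11) + 13/5·5/4 + 9/5·1 = 1/2 ✓
b·c²: 1001/160·64/121 + 13/5·25/16 + 9/5·1 = 8071/880 ≠ 1/3 ⇒ order 2.
b·Ac: 13/5·(-24/11) + 9/5·(-969/1001) = -37113/5005 ≠ 1/6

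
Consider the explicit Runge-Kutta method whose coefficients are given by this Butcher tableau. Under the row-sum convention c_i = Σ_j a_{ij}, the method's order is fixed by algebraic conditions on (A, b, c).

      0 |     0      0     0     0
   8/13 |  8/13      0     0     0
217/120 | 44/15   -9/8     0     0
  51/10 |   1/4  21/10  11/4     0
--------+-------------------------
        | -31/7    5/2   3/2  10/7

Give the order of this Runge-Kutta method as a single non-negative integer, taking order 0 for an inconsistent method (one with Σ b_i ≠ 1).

b = (-31/7, 5/2, 3/2, 10/7)
c = (0, 8/13, 217/120, 51/10)
Ac = (0, 0, -9/13, 7819/1248)
Σ b_i: (-31/7)·1 + 5/2·1 + 3/2·1 + 10/7·1 = 1 ✓
b·c: 5/2·8/13 + 3/2·217/120 + 10/7·51/10 = 83987/7280 ≠ 1/2 ⇒ order 1.

1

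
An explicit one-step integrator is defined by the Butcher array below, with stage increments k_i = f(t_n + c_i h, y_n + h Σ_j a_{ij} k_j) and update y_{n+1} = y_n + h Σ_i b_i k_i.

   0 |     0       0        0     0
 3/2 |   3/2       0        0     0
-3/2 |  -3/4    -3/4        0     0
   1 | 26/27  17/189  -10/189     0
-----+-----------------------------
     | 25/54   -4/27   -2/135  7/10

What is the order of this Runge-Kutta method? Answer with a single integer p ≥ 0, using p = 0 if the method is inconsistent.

4

b = (25/54, -4/27, -2/135, 7/10)
c = (0, 3/2, -3/2, 1)
Ac = (0, 0, -9/8, 3/14)
Σ b_i: 25/54·1 + (-4/27)·1 + (-2/135)·1 + 7/10·1 = 1 ✓
b·c: (-4/27)·3/2 + (-2/135)·(-3/2) + 7/10·1 = 1/2 ✓
b·c²: (-4/27)·9/4 + (-2/135)·9/4 + 7/10·1 = 1/3 ✓
b·Ac: (-2/135)·(-9/8) + 7/10·3/14 = 1/6 ✓
b·c³: (-4/27)·27/8 + (-2/135)·(-27/8) + 7/10·1 = 1/4 ✓
b·(c∘Ac): (-2/135)·27/16 + 7/10·3/14 = 1/8 ✓
b·Ac²: (-2/135)·(-27/16) + 7/10·1/12 = 1/12 ✓
b·A²c: 7/10·5/84 = 1/24 ✓; 4 stages ⇒ order 4.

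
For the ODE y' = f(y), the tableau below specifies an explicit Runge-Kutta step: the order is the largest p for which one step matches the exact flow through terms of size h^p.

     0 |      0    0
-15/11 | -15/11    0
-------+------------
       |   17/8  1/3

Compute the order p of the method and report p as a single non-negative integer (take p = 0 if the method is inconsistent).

b = (17/8, 1/3)
c = (0, -15/11)
Σ b_i: 17/8·1 + 1/3·1 = 59/24 ≠ 1 ⇒ order 0.

0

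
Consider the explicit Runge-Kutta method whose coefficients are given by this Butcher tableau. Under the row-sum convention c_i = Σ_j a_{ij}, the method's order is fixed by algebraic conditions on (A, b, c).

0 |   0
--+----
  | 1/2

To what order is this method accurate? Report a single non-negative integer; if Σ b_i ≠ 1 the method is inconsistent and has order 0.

0

b = (1/2)
c = (0)
Σ b_i: 1/2·1 = 1/2 ≠ 1 ⇒ order 0.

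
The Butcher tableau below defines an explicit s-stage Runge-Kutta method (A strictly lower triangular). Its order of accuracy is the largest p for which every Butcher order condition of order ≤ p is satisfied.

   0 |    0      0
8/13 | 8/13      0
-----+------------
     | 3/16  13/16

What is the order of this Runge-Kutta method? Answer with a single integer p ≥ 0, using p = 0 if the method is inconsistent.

b = (3/16, 13/16)
c = (0, 8/13)
Σ b_i: 3/16·1 + 13/16·1 = 1 ✓
b·c: 13/16·8/13 = 1/2 ✓; 2 stages ⇒ order 2.

2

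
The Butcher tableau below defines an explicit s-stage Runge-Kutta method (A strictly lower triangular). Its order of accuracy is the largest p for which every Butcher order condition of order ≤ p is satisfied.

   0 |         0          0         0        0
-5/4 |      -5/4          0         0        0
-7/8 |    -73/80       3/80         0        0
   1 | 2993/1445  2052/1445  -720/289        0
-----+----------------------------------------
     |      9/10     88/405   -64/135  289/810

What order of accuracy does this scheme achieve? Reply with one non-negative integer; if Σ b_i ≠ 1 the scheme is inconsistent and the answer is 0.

4

b = (9/10, 88/405, -64/135, 289/810)
c = (0, -5/4, -7/8, 1)
Ac = (0, 0, -3/64, 117/289)
Σ b_i: 9/10·1 + 88/405·1 + (-64/135)·1 + 289/810·1 = 1 ✓
b·c: 88/405·(-5/4) + (-64/135)·(-7/8) + 289/810·1 = 1/2 ✓
b·c²: 88/405·25/16 + (-64/135)·49/64 + 289/810·1 = 1/3 ✓
b·Ac: (-64/135)·(-3/64) + 289/810·117/289 = 1/6 ✓
b·c³: 88/405·(-125/64) + (-64/135)·(-343/512) + 289/810·1 = 1/4 ✓
b·(c∘Ac): (-64/135)·21/512 + 289/810·117/289 = 1/8 ✓
b·Ac²: (-64/135)·15/256 + 289/810·90/289 = 1/12 ✓
b·A²c: 289/810·135/1156 = 1/24 ✓; 4 stages ⇒ order 4.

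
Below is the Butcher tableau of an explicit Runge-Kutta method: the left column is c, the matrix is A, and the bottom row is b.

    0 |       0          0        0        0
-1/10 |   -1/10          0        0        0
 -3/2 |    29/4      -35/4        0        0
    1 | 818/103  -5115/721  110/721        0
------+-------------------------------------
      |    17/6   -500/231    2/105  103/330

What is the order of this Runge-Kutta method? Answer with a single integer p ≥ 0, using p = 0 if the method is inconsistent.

4

b = (17/6, -500/231, 2/105, 103/330)
c = (0, -1/10, -3/2, 1)
Ac = (0, 0, 7/8, 99/206)
Σ b_i: 17/6·1 + (-500/231)·1 + 2/105·1 + 103/330·1 = 1 ✓
b·c: (-500/231)·(-1/10) + 2/105·(-3/2) + 103/330·1 = 1/2 ✓
b·c²: (-500/231)·1/100 + 2/105·9/4 + 103/330·1 = 1/3 ✓
b·Ac: 2/105·7/8 + 103/330·99/206 = 1/6 ✓
b·c³: (-500/231)·(-1/1000) + 2/105·(-27/8) + 103/330·1 = 1/4 ✓
b·(c∘Ac): 2/105·(-21/16) + 103/330·99/206 = 1/8 ✓
b·Ac²: 2/105·(-7/80) + 103/330·561/2060 = 1/12 ✓
b·A²c: 103/330·55/412 = 1/24 ✓; 4 stages ⇒ order 4.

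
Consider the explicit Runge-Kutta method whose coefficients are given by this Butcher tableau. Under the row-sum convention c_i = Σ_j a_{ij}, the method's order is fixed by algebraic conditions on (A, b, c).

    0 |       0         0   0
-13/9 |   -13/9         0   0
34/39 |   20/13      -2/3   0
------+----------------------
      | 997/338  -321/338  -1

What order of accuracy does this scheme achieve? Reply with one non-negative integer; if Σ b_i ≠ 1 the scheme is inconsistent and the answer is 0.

b = (997/338, -321/338, -1)
c = (0, -13/9, 34/39)
Ac = (0, 0, 26/27)
Σ b_i: 997/338·1 + (-321/338)·1 + (-1)·1 = 1 ✓
b·c: (-321/338)·(-13/9) + (-1)·34/39 = 1/2 ✓
b·c²: (-321/338)·169/81 + (-1)·1156/1521 = -25019/9126 ≠ 1/3 ⇒ order 2.
b·Ac: (-1)·26/27 = -26/27 ≠ 1/6

2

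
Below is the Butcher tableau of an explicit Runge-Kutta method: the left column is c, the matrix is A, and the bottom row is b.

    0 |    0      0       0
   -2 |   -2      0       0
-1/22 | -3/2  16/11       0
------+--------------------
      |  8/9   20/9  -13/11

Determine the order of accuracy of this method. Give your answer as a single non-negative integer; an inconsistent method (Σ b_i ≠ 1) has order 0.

b = (8/9, 20/9, -13/11)
c = (0, -2, -1/22)
Ac = (0, 0, -32/11)
Σ b_i: 8/9·1 + 20/9·1 + (-13/11)·1 = 191/99 ≠ 1 ⇒ order 0.

0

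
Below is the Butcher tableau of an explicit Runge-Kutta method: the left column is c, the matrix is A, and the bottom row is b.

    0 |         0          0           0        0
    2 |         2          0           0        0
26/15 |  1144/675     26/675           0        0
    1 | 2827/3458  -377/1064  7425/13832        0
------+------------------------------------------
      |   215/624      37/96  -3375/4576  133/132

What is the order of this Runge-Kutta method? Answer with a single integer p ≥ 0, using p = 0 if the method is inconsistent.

4

b = (215/624, 37/96, -3375/4576, 133/132)
c = (0, 2, 26/15, 1)
Ac = (0, 0, 52/675, 59/266)
Σ b_i: 215/624·1 + 37/96·1 + (-3375/4576)·1 + 133/132·1 = 1 ✓
b·c: 37/96·2 + (-3375/4576)·26/15 + 133/132·1 = 1/2 ✓
b·c²: 37/96·4 + (-3375/4576)·676/225 + 133/132·1 = 1/3 ✓
b·Ac: (-3375/4576)·52/675 + 133/132·59/266 = 1/6 ✓
b·c³: 37/96·8 + (-3375/4576)·17576/3375 + 133/132·1 = 1/4 ✓
b·(c∘Ac): (-3375/4576)·1352/10125 + 133/132·59/266 = 1/8 ✓
b·Ac²: (-3375/4576)·104/675 + 133/132·26/133 = 1/12 ✓
b·A²c: 133/132·11/266 = 1/24 ✓; 4 stages ⇒ order 4.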